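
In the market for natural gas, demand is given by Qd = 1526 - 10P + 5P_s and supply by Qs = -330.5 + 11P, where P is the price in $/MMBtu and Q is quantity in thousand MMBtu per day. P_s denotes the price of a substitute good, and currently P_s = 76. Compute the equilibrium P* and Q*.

With P_s = 76, demand is Qd = 1906 - 10P.
Set Qd = Qs: 1906 - 10P = -330.5 + 11P, so 2236.5 = 21P and P* = 106.5.
From the demand curve, Q* = 1906 - 10(106.5) = 841.

P* = 106.5, Q* = 841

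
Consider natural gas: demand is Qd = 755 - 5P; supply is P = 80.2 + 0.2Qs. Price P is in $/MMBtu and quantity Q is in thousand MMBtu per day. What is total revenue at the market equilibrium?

Rewriting in direct form: Qs = -401 + 5P.
At equilibrium Qd = Qs, so 755 - 5P = -401 + 5P; collecting terms, 1156 = 10P and P* = 115.6.
Substitute back: Q* = 755 - 5(115.6) = 177.
Total revenue = P* × Q* = 115.6 × 177 = 20461.2.

Total revenue = 20461.2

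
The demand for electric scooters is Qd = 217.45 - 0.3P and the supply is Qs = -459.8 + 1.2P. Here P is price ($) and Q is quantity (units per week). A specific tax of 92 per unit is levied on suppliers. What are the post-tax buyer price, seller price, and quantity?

The tax drives a wedge P_b - P_s = 92. Substituting P_s = P_b - 92 into supply: Qs = -570.2 + 1.2P_b.
Market clearing requires 217.45 - 0.3P_b = -570.2 + 1.2P_b; hence 787.65 = 1.5P_b and P_b = 525.1.
So P_s = 433.1 and the quantity traded is Q = 217.45 - 0.3(525.1) = 59.92.

P_b = 525.1, P_s = 433.1, Q = 59.92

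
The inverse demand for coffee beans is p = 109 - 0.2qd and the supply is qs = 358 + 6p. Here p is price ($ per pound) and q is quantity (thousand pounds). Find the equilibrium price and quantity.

p* = 17, q* = 460

Rewriting in direct form: qd = 545 - 5p.
Equating demand and supply, 545 - 5p = 358 + 6p gives 11p = 187, so p* = 17.
Then q* = 545 - 5(17) = 460.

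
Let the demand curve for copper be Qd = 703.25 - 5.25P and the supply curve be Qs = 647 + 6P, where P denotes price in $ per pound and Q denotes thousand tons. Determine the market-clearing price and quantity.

P* = 5, Q* = 677

The market clears where 703.25 - 5.25P = 647 + 6P. Rearranging, 11.25P = 56.25, hence P* = 5.
Substitute back: Q* = 703.25 - 5.25(5) = 677.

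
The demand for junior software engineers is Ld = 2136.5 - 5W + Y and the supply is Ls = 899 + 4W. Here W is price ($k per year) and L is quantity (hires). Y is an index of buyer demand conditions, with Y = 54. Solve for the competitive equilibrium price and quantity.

W* = 143.5, L* = 1473

With Y = 54, demand is Ld = 2190.5 - 5W.
Equating demand and supply, 2190.5 - 5W = 899 + 4W gives 9W = 1291.5, so W* = 143.5.
Then L* = 2190.5 - 5(143.5) = 1473.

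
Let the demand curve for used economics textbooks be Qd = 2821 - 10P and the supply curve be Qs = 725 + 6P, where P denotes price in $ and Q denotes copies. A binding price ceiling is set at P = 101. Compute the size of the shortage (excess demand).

At P = 101: Qd = 1811 and Qs = 1331.
Shortage = Qd - Qs = 1811 - 1331 = 480.

Shortage = 480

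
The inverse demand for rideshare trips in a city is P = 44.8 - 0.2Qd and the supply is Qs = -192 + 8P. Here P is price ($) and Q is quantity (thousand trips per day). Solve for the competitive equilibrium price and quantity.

P* = 32, Q* = 64

Inverting to quantity form: Qd = 224 - 5P.
Equating demand and supply, 224 - 5P = -192 + 8P gives 13P = 416, so P* = 32.
From the demand curve, Q* = 224 - 5(32) = 64.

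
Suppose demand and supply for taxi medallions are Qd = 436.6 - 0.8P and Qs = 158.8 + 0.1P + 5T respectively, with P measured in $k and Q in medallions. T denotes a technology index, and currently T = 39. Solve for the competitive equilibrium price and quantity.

P* = 92, Q* = 363

With T = 39, supply is Qs = 353.8 + 0.1P.
Set Qd = Qs: 436.6 - 0.8P = 353.8 + 0.1P, so 82.8 = 0.9P and P* = 92.
Then Q* = 436.6 - 0.8(92) = 363.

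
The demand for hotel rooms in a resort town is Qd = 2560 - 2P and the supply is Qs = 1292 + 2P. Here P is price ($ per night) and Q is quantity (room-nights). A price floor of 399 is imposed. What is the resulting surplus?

Surplus = 328

With P fixed at 399, quantity demanded is 1762 and quantity supplied is 2090.
Surplus = Qs - Qd = 2090 - 1762 = 328.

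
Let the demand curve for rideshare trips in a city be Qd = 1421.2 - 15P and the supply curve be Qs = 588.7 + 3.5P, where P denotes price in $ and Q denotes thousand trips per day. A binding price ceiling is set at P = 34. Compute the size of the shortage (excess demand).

Shortage = 203.5

At P = 34: Qd = 911.2 and Qs = 707.7.
Shortage = Qd - Qs = 911.2 - 707.7 = 203.5.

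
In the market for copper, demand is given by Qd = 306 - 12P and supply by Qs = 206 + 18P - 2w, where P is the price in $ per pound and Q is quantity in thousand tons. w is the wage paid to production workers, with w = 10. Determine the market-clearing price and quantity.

With w = 10, supply is Qs = 186 + 18P.
At equilibrium Qd = Qs, so 306 - 12P = 186 + 18P; collecting terms, 120 = 30P and P* = 4.
Substitute back: Q* = 306 - 12(4) = 258.

P* = 4, Q* = 258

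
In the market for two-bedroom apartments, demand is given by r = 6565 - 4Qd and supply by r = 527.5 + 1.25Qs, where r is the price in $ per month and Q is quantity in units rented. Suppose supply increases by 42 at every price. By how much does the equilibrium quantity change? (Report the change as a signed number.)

ΔQ = 10

Solving each curve for Q: Qd = 1641.25 - 0.25r and Qs = -422 + 0.8r.
The market clears where 1641.25 - 0.25r = -422 + 0.8r. Rearranging, 1.05r = 2063.25, hence r* = 1965.
Substitute back: Q* = 1641.25 - 0.25(1965) = 1150.
After the shift, supply is Qs = -380 + 0.8r.
The new intersection has 2021.25 = 1.05r, i.e. r = 1925, Q = 1160.
ΔQ = 1160 - 1150 = 10.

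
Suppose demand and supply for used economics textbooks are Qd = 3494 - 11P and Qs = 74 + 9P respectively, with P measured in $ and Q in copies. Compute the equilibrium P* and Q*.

The market clears where 3494 - 11P = 74 + 9P. Rearranging, 20P = 3420, hence P* = 171.
Substitute back: Q* = 3494 - 11(171) = 1613.

P* = 171, Q* = 1613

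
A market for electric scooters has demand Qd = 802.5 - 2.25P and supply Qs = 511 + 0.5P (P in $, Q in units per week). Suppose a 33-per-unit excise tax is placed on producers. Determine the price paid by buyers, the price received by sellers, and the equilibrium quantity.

With a tax of 33 on producers, they supply based on the net price P_s = P_b - 33, so Qs = 494.5 + 0.5P_b.
Market clearing requires 802.5 - 2.25P_b = 494.5 + 0.5P_b; hence 308 = 2.75P_b and P_b = 112.
So P_s = 79 and the quantity traded is Q = 802.5 - 2.25(112) = 550.5.

P_b = 112, P_s = 79, Q = 550.5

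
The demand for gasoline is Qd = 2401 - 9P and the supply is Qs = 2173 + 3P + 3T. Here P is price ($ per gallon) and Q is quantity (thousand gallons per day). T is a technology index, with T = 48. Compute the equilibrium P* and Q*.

With T = 48, supply is Qs = 2317 + 3P.
Set Qd = Qs: 2401 - 9P = 2317 + 3P, so 84 = 12P and P* = 7.
Substitute back: Q* = 2401 - 9(7) = 2338.

P* = 7, Q* = 2338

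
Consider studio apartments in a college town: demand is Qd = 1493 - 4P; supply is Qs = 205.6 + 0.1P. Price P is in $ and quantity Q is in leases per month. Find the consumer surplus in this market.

The market clears where 1493 - 4P = 205.6 + 0.1P. Rearranging, 4.1P = 1287.4, hence P* = 314.
Plugging P* into demand: Q* = 1493 - 4(314) = 237.
Demand choke price (Qd = 0): P = 1493/4 = 373.25. Consumer surplus = ½ × (373.25 - 314) × 237 = 7021.125.

Consumer surplus = 7021.125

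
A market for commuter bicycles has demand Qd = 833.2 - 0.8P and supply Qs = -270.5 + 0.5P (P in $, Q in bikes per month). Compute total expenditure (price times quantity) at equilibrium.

At equilibrium Qd = Qs, so 833.2 - 0.8P = -270.5 + 0.5P; collecting terms, 1103.7 = 1.3P and P* = 849.
Plugging P* into demand: Q* = 833.2 - 0.8(849) = 154.
Total expenditure = P* × Q* = 849 × 154 = 130746.

Total expenditure = 130746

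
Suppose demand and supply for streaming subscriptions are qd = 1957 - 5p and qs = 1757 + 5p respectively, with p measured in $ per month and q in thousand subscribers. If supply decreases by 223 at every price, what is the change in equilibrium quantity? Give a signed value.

Δq = -111.5

Set qd = qs: 1957 - 5p = 1757 + 5p, so 200 = 10p and p* = 20.
Then q* = 1957 - 5(20) = 1857.
After the shift, supply is qs = 1534 + 5p.
The new intersection has 423 = 10p, i.e. p = 42.3, q = 1745.5.
Δq = 1745.5 - 1857 = -111.5.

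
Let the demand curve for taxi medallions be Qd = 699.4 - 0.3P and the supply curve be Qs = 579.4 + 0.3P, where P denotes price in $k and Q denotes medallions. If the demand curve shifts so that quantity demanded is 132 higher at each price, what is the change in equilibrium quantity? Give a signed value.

ΔQ = 66

Equating demand and supply, 699.4 - 0.3P = 579.4 + 0.3P gives 0.6P = 120, so P* = 200.
Substitute back: Q* = 699.4 - 0.3(200) = 639.4.
After the shift, demand is Qd = 831.4 - 0.3P.
New equilibrium: 252 = 0.6P, so P = 420 and Q = 705.4.
ΔQ = 705.4 - 639.4 = 66.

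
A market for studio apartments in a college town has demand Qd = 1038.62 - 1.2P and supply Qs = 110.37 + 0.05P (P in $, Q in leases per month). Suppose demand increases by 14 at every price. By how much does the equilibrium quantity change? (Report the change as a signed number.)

ΔQ = 0.56

The market clears where 1038.62 - 1.2P = 110.37 + 0.05P. Rearranging, 1.25P = 928.25, hence P* = 742.6.
From the demand curve, Q* = 1038.62 - 1.2(742.6) = 147.5.
After the shift, demand is Qd = 1052.62 - 1.2P.
The new intersection has 942.25 = 1.25P, i.e. P = 753.8, Q = 148.06.
ΔQ = 148.06 - 147.5 = 0.56.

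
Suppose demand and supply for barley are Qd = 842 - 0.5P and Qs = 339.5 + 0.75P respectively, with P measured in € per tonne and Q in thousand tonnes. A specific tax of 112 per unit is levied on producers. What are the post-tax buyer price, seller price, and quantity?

The tax drives a wedge P_b - P_s = 112. Substituting P_s = P_b - 112 into supply: Qs = 255.5 + 0.75P_b.
Equate demand and the shifted supply: 842 - 0.5P_b = 255.5 + 0.75P_b, giving 1.25P_b = 586.5, so P_b = 469.2.
So P_s = 357.2 and the quantity traded is Q = 842 - 0.5(469.2) = 607.4.

P_b = 469.2, P_s = 357.2, Q = 607.4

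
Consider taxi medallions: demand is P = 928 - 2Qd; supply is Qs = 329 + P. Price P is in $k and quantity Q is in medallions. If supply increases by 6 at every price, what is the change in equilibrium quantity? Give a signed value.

In direct form, Qd = 464 - 0.5P.
Equating demand and supply, 464 - 0.5P = 329 + P gives 1.5P = 135, so P* = 90.
Substitute back: Q* = 464 - 0.5(90) = 419.
After the shift, supply is Qs = 335 + P.
New equilibrium: 129 = 1.5P, so P = 86 and Q = 421.
ΔQ = 421 - 419 = 2.

ΔQ = 2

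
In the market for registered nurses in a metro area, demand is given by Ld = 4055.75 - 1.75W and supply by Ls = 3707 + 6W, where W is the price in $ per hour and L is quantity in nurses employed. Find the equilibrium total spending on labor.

Total spending on labor = 178965

The market clears where 4055.75 - 1.75W = 3707 + 6W. Rearranging, 7.75W = 348.75, hence W* = 45.
Plugging W* into demand: L* = 4055.75 - 1.75(45) = 3977.
Total spending on labor = W* × L* = 45 × 3977 = 178965.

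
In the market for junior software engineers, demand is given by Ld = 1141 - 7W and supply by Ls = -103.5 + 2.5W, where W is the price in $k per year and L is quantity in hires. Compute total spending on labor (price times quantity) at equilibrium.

Set Ld = Ls: 1141 - 7W = -103.5 + 2.5W, so 1244.5 = 9.5W and W* = 131.
Substitute back: L* = 1141 - 7(131) = 224.
Total spending on labor = W* × L* = 131 × 224 = 29344.

Total spending on labor = 29344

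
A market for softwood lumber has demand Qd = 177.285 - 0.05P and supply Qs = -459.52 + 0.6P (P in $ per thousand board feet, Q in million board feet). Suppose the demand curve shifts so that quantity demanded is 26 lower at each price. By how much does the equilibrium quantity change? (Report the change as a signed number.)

ΔQ = -24

At equilibrium Qd = Qs, so 177.285 - 0.05P = -459.52 + 0.6P; collecting terms, 636.805 = 0.65P and P* = 979.7.
From the demand curve, Q* = 177.285 - 0.05(979.7) = 128.3.
After the shift, demand is Qd = 151.285 - 0.05P.
The new intersection has 610.805 = 0.65P, i.e. P = 939.7, Q = 104.3.
ΔQ = 104.3 - 128.3 = -24.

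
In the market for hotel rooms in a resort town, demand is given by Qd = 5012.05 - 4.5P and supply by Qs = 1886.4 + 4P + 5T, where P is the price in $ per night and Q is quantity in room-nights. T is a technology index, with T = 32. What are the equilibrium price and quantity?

P* = 348.9, Q* = 3442

With T = 32, supply is Qs = 2046.4 + 4P.
The market clears where 5012.05 - 4.5P = 2046.4 + 4P. Rearranging, 8.5P = 2965.65, hence P* = 348.9.
Plugging P* into demand: Q* = 5012.05 - 4.5(348.9) = 3442.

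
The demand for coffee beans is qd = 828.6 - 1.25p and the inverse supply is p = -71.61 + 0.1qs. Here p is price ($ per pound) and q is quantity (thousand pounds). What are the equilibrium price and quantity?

p* = 10, q* = 816.1

Rewriting in direct form: qs = 716.1 + 10p.
At equilibrium qd = qs, so 828.6 - 1.25p = 716.1 + 10p; collecting terms, 112.5 = 11.25p and p* = 10.
From the demand curve, q* = 828.6 - 1.25(10) = 816.1.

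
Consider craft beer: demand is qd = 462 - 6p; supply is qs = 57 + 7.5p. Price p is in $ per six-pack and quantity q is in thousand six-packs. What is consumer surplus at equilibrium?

Consumer surplus = 6627

The market clears where 462 - 6p = 57 + 7.5p. Rearranging, 13.5p = 405, hence p* = 30.
Then q* = 462 - 6(30) = 282.
Demand choke price (qd = 0): p = 462/6 = 77. Consumer surplus = ½ × (77 - 30) × 282 = 6627.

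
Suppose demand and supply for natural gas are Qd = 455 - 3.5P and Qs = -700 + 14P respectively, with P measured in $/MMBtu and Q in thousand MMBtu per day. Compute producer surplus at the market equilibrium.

Producer surplus = 1792

Equating demand and supply, 455 - 3.5P = -700 + 14P gives 17.5P = 1155, so P* = 66.
From the demand curve, Q* = 455 - 3.5(66) = 224.
Supply choke price (Qs = 0): P = 50. Producer surplus = ½ × (66 - 50) × 224 = 1792.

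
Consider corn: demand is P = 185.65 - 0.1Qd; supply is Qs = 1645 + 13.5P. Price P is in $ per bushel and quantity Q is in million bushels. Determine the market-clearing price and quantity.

In direct form, Qd = 1856.5 - 10P.
At equilibrium Qd = Qs, so 1856.5 - 10P = 1645 + 13.5P; collecting terms, 211.5 = 23.5P and P* = 9.
From the demand curve, Q* = 1856.5 - 10(9) = 1766.5.

P* = 9, Q* = 1766.5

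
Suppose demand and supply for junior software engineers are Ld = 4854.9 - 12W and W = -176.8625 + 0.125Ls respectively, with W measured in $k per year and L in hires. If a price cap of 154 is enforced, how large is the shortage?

Rewriting in direct form: Ls = 1414.9 + 8W.
At W = 154: Ld = 3006.9 and Ls = 2646.9.
Shortage = Ld - Ls = 3006.9 - 2646.9 = 360.

Shortage = 360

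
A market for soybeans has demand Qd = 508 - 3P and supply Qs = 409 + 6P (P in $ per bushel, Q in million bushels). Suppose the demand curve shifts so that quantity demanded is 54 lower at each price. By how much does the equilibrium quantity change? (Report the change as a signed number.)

ΔQ = -36

At equilibrium Qd = Qs, so 508 - 3P = 409 + 6P; collecting terms, 99 = 9P and P* = 11.
From the demand curve, Q* = 508 - 3(11) = 475.
After the shift, demand is Qd = 454 - 3P.
New equilibrium: 45 = 9P, so P = 5 and Q = 439.
ΔQ = 439 - 475 = -36.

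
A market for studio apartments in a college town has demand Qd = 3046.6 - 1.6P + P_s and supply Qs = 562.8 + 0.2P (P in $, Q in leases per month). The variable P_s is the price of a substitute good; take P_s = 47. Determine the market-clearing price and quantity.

With P_s = 47, demand is Qd = 3093.6 - 1.6P.
Equating demand and supply, 3093.6 - 1.6P = 562.8 + 0.2P gives 1.8P = 2530.8, so P* = 1406.
Substitute back: Q* = 3093.6 - 1.6(1406) = 844.

P* = 1406, Q* = 844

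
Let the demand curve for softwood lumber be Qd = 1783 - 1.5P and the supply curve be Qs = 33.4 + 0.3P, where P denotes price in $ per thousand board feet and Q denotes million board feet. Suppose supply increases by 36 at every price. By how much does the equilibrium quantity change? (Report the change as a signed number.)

At equilibrium Qd = Qs, so 1783 - 1.5P = 33.4 + 0.3P; collecting terms, 1749.6 = 1.8P and P* = 972.
Substitute back: Q* = 1783 - 1.5(972) = 325.
After the shift, supply is Qs = 69.4 + 0.3P.
New equilibrium: 1713.6 = 1.8P, so P = 952 and Q = 355.
ΔQ = 355 - 325 = 30.

ΔQ = 30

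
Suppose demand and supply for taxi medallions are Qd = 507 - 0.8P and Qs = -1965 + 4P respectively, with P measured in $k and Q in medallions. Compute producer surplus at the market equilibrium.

Producer surplus = 1128.125

The market clears where 507 - 0.8P = -1965 + 4P. Rearranging, 4.8P = 2472, hence P* = 515.
Substitute back: Q* = 507 - 0.8(515) = 95.
Supply choke price (Qs = 0): P = 491.25. Producer surplus = ½ × (515 - 491.25) × 95 = 1128.125.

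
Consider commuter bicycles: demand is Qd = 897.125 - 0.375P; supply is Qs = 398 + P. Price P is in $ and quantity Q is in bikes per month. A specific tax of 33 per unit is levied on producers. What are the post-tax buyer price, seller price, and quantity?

P_b = 387, P_s = 354, Q = 752

The tax drives a wedge P_b - P_s = 33. Substituting P_s = P_b - 33 into supply: Qs = 365 + P_b.
Set Qd = Qs: 897.125 - 0.375P_b = 365 + P_b, so 532.125 = 1.375P_b and P_b = 387.
Then P_s = 387 - 33 = 354 and Q = 897.125 - 0.375(387) = 752.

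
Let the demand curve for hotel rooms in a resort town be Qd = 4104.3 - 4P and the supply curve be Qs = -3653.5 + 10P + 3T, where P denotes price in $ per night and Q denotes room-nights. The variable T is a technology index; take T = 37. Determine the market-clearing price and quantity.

With T = 37, supply is Qs = -3542.5 + 10P.
Equating demand and supply, 4104.3 - 4P = -3542.5 + 10P gives 14P = 7646.8, so P* = 546.2.
From the demand curve, Q* = 4104.3 - 4(546.2) = 1919.5.

P* = 546.2, Q* = 1919.5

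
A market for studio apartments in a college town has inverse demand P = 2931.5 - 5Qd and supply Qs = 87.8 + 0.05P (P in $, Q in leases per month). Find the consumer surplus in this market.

Consumer surplus = 87890.625

Rewriting in direct form: Qd = 586.3 - 0.2P.
The market clears where 586.3 - 0.2P = 87.8 + 0.05P. Rearranging, 0.25P = 498.5, hence P* = 1994.
Plugging P* into demand: Q* = 586.3 - 0.2(1994) = 187.5.
Demand choke price (Qd = 0): P = 586.3/0.2 = 2931.5. Consumer surplus = ½ × (2931.5 - 1994) × 187.5 = 87890.625.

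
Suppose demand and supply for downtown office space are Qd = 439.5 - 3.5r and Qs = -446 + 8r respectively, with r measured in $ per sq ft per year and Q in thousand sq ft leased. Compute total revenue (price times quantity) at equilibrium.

Equating demand and supply, 439.5 - 3.5r = -446 + 8r gives 11.5r = 885.5, so r* = 77.
From the demand curve, Q* = 439.5 - 3.5(77) = 170.
Total revenue = r* × Q* = 77 × 170 = 13090.

Total revenue = 13090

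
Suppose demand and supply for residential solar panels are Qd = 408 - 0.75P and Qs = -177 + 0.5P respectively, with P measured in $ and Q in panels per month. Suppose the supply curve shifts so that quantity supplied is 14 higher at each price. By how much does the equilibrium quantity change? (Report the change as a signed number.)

Set Qd = Qs: 408 - 0.75P = -177 + 0.5P, so 585 = 1.25P and P* = 468.
From the demand curve, Q* = 408 - 0.75(468) = 57.
After the shift, supply is Qs = -163 + 0.5P.
Re-solving, 1.25P = 571 gives P = 456.8 and Q = 65.4.
ΔQ = 65.4 - 57 = 8.4.

ΔQ = 8.4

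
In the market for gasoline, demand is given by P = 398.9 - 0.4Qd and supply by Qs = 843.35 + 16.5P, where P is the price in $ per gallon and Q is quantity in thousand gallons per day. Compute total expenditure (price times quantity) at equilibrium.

Solving each curve for Q: Qd = 997.25 - 2.5P.
Equating demand and supply, 997.25 - 2.5P = 843.35 + 16.5P gives 19P = 153.9, so P* = 8.1.
Then Q* = 997.25 - 2.5(8.1) = 977.
Total expenditure = P* × Q* = 8.1 × 977 = 7913.7.

Total expenditure = 7913.7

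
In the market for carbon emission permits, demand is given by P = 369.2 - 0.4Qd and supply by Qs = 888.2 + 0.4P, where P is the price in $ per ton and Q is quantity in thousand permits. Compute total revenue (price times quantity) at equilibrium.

In direct form, Qd = 923 - 2.5P.
The market clears where 923 - 2.5P = 888.2 + 0.4P. Rearranging, 2.9P = 34.8, hence P* = 12.
Substitute back: Q* = 923 - 2.5(12) = 893.
Total revenue = P* × Q* = 12 × 893 = 10716.

Total revenue = 10716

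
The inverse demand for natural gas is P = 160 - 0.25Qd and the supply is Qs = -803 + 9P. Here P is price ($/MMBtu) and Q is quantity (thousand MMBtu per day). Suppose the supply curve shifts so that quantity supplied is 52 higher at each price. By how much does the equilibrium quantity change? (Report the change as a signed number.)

Rewriting in direct form: Qd = 640 - 4P.
At equilibrium Qd = Qs, so 640 - 4P = -803 + 9P; collecting terms, 1443 = 13P and P* = 111.
Plugging P* into demand: Q* = 640 - 4(111) = 196.
After the shift, supply is Qs = -751 + 9P.
Re-solving, 13P = 1391 gives P = 107 and Q = 212.
ΔQ = 212 - 196 = 16.

ΔQ = 16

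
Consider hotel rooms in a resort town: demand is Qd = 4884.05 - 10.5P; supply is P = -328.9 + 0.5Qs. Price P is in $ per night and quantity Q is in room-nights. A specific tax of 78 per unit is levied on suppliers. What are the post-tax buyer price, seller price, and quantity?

P_b = 350.58, P_s = 272.58, Q = 1202.96

Rewriting in direct form: Qs = 657.8 + 2P.
With a tax of 78 on suppliers, they supply based on the net price P_s = P_b - 78, so Qs = 501.8 + 2P_b.
Equate demand and the shifted supply: 4884.05 - 10.5P_b = 501.8 + 2P_b, giving 12.5P_b = 4382.25, so P_b = 350.58.
So P_s = 272.58 and the quantity traded is Q = 4884.05 - 10.5(350.58) = 1202.96.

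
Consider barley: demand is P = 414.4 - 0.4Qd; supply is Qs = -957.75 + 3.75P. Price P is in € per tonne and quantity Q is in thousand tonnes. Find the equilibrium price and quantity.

P* = 319, Q* = 238.5

Inverting to quantity form: Qd = 1036 - 2.5P.
Set Qd = Qs: 1036 - 2.5P = -957.75 + 3.75P, so 1993.75 = 6.25P and P* = 319.
Substitute back: Q* = 1036 - 2.5(319) = 238.5.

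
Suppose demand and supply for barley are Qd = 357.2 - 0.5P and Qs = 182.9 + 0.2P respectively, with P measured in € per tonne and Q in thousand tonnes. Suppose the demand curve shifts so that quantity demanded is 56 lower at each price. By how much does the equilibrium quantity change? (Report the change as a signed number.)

Equating demand and supply, 357.2 - 0.5P = 182.9 + 0.2P gives 0.7P = 174.3, so P* = 249.
Substitute back: Q* = 357.2 - 0.5(249) = 232.7.
After the shift, demand is Qd = 301.2 - 0.5P.
The new intersection has 118.3 = 0.7P, i.e. P = 169, Q = 216.7.
ΔQ = 216.7 - 232.7 = -16.

ΔQ = -16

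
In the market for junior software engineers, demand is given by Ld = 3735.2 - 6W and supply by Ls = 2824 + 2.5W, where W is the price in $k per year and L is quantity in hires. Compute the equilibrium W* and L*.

At equilibrium Ld = Ls, so 3735.2 - 6W = 2824 + 2.5W; collecting terms, 911.2 = 8.5W and W* = 107.2.
Substitute back: L* = 3735.2 - 6(107.2) = 3092.

W* = 107.2, L* = 3092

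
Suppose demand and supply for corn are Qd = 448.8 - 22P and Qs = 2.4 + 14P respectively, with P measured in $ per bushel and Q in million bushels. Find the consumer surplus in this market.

At equilibrium Qd = Qs, so 448.8 - 22P = 2.4 + 14P; collecting terms, 446.4 = 36P and P* = 12.4.
Substitute back: Q* = 448.8 - 22(12.4) = 176.
Demand choke price (Qd = 0): P = 448.8/22 = 20.4. Consumer surplus = ½ × (20.4 - 12.4) × 176 = 704.

Consumer surplus = 704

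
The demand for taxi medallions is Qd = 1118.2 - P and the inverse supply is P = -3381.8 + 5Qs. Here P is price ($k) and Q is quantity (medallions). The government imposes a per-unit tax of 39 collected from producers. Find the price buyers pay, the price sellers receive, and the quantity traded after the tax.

Inverting to quantity form: Qs = 676.36 + 0.2P.
With a tax of 39 on producers, they supply based on the net price P_s = P_b - 39, so Qs = 668.56 + 0.2P_b.
Equate demand and the shifted supply: 1118.2 - P_b = 668.56 + 0.2P_b, giving 1.2P_b = 449.64, so P_b = 374.7.
Then P_s = 374.7 - 39 = 335.7 and Q = 1118.2 - 374.7 = 743.5.

P_b = 374.7, P_s = 335.7, Q = 743.5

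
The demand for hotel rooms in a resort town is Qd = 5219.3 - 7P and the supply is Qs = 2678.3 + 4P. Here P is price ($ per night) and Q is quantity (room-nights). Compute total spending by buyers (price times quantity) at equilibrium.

Total spending by buyers = 832131.3

The market clears where 5219.3 - 7P = 2678.3 + 4P. Rearranging, 11P = 2541, hence P* = 231.
Plugging P* into demand: Q* = 5219.3 - 7(231) = 3602.3.
Total spending by buyers = P* × Q* = 231 × 3602.3 = 832131.3.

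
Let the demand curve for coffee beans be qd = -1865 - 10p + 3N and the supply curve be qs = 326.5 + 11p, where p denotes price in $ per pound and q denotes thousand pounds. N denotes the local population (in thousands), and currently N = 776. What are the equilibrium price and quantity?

p* = 6.5, q* = 398

With N = 776, demand is qd = 463 - 10p.
Equating demand and supply, 463 - 10p = 326.5 + 11p gives 21p = 136.5, so p* = 6.5.
Then q* = 463 - 10(6.5) = 398.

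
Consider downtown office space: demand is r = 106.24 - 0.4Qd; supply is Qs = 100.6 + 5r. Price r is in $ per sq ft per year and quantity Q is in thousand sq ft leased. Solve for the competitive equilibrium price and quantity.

In direct form, Qd = 265.6 - 2.5r.
The market clears where 265.6 - 2.5r = 100.6 + 5r. Rearranging, 7.5r = 165, hence r* = 22.
Substitute back: Q* = 265.6 - 2.5(22) = 210.6.

r* = 22, Q* = 210.6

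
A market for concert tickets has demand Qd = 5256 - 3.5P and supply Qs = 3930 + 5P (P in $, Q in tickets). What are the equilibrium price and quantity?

P* = 156, Q* = 4710

At equilibrium Qd = Qs, so 5256 - 3.5P = 3930 + 5P; collecting terms, 1326 = 8.5P and P* = 156.
Plugging P* into demand: Q* = 5256 - 3.5(156) = 4710.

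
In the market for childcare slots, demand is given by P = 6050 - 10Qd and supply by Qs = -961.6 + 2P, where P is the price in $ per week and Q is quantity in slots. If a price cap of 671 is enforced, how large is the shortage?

Shortage = 157.5

Inverting to quantity form: Qd = 605 - 0.1P.
Evaluating both curves at the ceiling price 671 gives Qd = 537.9, Qs = 380.4.
Shortage = Qd - Qs = 537.9 - 380.4 = 157.5.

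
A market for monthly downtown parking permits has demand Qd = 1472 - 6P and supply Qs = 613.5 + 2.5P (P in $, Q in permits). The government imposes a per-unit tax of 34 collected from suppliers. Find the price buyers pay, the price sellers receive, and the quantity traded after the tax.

Suppliers keep P_s = P_b - 34 per unit, so supply in terms of the buyer price is Qs = 528.5 + 2.5P_b.
Market clearing requires 1472 - 6P_b = 528.5 + 2.5P_b; hence 943.5 = 8.5P_b and P_b = 111.
Then P_s = 111 - 34 = 77 and Q = 1472 - 6(111) = 806.

P_b = 111, P_s = 77, Q = 806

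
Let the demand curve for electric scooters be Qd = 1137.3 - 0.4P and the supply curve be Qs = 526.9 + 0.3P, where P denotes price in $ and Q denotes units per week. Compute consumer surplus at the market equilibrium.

Consumer surplus = 777165.3125

Set Qd = Qs: 1137.3 - 0.4P = 526.9 + 0.3P, so 610.4 = 0.7P and P* = 872.
Then Q* = 1137.3 - 0.4(872) = 788.5.
Demand choke price (Qd = 0): P = 1137.3/0.4 = 2843.25. Consumer surplus = ½ × (2843.25 - 872) × 788.5 = 777165.3125.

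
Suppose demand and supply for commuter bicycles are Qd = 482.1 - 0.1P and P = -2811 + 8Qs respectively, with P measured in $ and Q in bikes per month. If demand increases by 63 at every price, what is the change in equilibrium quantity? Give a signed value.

ΔQ = 35

In direct form, Qs = 351.375 + 0.125P.
Equating demand and supply, 482.1 - 0.1P = 351.375 + 0.125P gives 0.225P = 130.725, so P* = 581.
Substitute back: Q* = 482.1 - 0.1(581) = 424.
After the shift, demand is Qd = 545.1 - 0.1P.
New equilibrium: 193.725 = 0.225P, so P = 861 and Q = 459.
ΔQ = 459 - 424 = 35.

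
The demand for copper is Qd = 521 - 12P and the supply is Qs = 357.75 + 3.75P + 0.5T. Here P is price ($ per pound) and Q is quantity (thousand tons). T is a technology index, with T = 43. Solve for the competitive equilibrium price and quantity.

P* = 9, Q* = 413

With T = 43, supply is Qs = 379.25 + 3.75P.
Set Qd = Qs: 521 - 12P = 379.25 + 3.75P, so 141.75 = 15.75P and P* = 9.
Substitute back: Q* = 521 - 12(9) = 413.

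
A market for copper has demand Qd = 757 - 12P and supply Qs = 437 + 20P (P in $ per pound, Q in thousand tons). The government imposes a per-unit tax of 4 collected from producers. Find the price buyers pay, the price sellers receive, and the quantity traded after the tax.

Producers keep P_s = P_b - 4 per unit, so supply in terms of the buyer price is Qs = 357 + 20P_b.
Market clearing requires 757 - 12P_b = 357 + 20P_b; hence 400 = 32P_b and P_b = 12.5.
Then P_s = 12.5 - 4 = 8.5 and Q = 757 - 12(12.5) = 607.

P_b = 12.5, P_s = 8.5, Q = 607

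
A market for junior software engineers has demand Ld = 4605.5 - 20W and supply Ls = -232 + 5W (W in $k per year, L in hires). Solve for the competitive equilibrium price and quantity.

W* = 193.5, L* = 735.5

At equilibrium Ld = Ls, so 4605.5 - 20W = -232 + 5W; collecting terms, 4837.5 = 25W and W* = 193.5.
Substitute back: L* = 4605.5 - 20(193.5) = 735.5.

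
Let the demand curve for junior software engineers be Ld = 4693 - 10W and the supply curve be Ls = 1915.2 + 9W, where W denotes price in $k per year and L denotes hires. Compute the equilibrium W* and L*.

W* = 146.2, L* = 3231

Set Ld = Ls: 4693 - 10W = 1915.2 + 9W, so 2777.8 = 19W and W* = 146.2.
Plugging W* into demand: L* = 4693 - 10(146.2) = 3231.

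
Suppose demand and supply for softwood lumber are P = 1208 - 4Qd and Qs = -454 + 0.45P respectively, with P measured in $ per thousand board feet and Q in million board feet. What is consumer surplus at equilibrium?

Consumer surplus = 2048

Solving each curve for Q: Qd = 302 - 0.25P.
At equilibrium Qd = Qs, so 302 - 0.25P = -454 + 0.45P; collecting terms, 756 = 0.7P and P* = 1080.
Then Q* = 302 - 0.25(1080) = 32.
Demand choke price (Qd = 0): P = 302/0.25 = 1208. Consumer surplus = ½ × (1208 - 1080) × 32 = 2048.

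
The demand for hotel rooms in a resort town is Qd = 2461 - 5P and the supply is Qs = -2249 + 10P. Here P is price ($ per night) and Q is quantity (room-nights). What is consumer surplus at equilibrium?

Equating demand and supply, 2461 - 5P = -2249 + 10P gives 15P = 4710, so P* = 314.
From the demand curve, Q* = 2461 - 5(314) = 891.
Demand choke price (Qd = 0): P = 2461/5 = 492.2. Consumer surplus = ½ × (492.2 - 314) × 891 = 79388.1.

Consumer surplus = 79388.1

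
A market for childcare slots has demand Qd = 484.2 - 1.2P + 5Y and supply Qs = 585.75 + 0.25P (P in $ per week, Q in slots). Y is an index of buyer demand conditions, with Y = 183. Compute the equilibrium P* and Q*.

With Y = 183, demand is Qd = 1399.2 - 1.2P.
The market clears where 1399.2 - 1.2P = 585.75 + 0.25P. Rearranging, 1.45P = 813.45, hence P* = 561.
Then Q* = 1399.2 - 1.2(561) = 726.

P* = 561, Q* = 726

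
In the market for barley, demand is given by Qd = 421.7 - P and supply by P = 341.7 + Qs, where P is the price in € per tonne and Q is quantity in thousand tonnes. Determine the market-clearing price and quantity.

Rewriting in direct form: Qs = -341.7 + P.
Equating demand and supply, 421.7 - P = -341.7 + P gives 2P = 763.4, so P* = 381.7.
Then Q* = 421.7 - 381.7 = 40.

P* = 381.7, Q* = 40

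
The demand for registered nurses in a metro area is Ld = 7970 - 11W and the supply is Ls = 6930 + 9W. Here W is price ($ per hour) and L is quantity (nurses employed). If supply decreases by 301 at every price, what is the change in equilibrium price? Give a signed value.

ΔW = 15.05

At equilibrium Ld = Ls, so 7970 - 11W = 6930 + 9W; collecting terms, 1040 = 20W and W* = 52.
Then L* = 7970 - 11(52) = 7398.
After the shift, supply is Ls = 6629 + 9W.
New equilibrium: 1341 = 20W, so W = 67.05 and L = 7232.45.
ΔW = 67.05 - 52 = 15.05.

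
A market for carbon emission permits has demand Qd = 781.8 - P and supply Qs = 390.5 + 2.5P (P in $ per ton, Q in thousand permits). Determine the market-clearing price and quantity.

P* = 111.8, Q* = 670

Set Qd = Qs: 781.8 - P = 390.5 + 2.5P, so 391.3 = 3.5P and P* = 111.8.
Then Q* = 781.8 - 111.8 = 670.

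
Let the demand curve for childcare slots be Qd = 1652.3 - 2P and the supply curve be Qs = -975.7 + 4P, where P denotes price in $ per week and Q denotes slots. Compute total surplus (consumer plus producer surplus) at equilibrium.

Set Qd = Qs: 1652.3 - 2P = -975.7 + 4P, so 2628 = 6P and P* = 438.
Plugging P* into demand: Q* = 1652.3 - 2(438) = 776.3.
Demand choke price = 826.15; supply choke price = 243.925. CS = ½(826.15 - 438)(776.3) = 150660.4225; PS = ½(438 - 243.925)(776.3) = 75330.21125. Total surplus = 225990.63375.

Total surplus = 225990.63375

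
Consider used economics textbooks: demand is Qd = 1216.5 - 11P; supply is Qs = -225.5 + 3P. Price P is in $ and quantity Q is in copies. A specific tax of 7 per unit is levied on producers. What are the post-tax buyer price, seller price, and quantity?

With a tax of 7 on producers, they supply based on the net price P_s = P_b - 7, so Qs = -246.5 + 3P_b.
Equate demand and the shifted supply: 1216.5 - 11P_b = -246.5 + 3P_b, giving 14P_b = 1463, so P_b = 104.5.
Then P_s = 104.5 - 7 = 97.5 and Q = 1216.5 - 11(104.5) = 67.

P_b = 104.5, P_s = 97.5, Q = 67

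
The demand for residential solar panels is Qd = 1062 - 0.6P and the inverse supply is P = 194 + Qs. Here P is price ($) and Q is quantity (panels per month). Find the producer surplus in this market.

Producer surplus = 174640.5

Inverting to quantity form: Qs = -194 + P.
Equating demand and supply, 1062 - 0.6P = -194 + P gives 1.6P = 1256, so P* = 785.
Substitute back: Q* = 1062 - 0.6(785) = 591.
Supply choke price (Qs = 0): P = 194. Producer surplus = ½ × (785 - 194) × 591 = 174640.5.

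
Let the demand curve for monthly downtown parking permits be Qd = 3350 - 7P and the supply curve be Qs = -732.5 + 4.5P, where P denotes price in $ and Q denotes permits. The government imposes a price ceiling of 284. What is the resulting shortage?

Evaluating both curves at the ceiling price 284 gives Qd = 1362, Qs = 545.5.
Shortage = Qd - Qs = 1362 - 545.5 = 816.5.

Shortage = 816.5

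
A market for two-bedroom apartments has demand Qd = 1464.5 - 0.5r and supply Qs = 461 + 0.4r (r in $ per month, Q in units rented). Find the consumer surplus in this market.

Consumer surplus = 822649

At equilibrium Qd = Qs, so 1464.5 - 0.5r = 461 + 0.4r; collecting terms, 1003.5 = 0.9r and r* = 1115.
From the demand curve, Q* = 1464.5 - 0.5(1115) = 907.
Demand choke price (Qd = 0): r = 1464.5/0.5 = 2929. Consumer surplus = ½ × (2929 - 1115) × 907 = 822649.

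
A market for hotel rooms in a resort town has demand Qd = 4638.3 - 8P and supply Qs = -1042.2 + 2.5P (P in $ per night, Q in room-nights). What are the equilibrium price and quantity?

P* = 541, Q* = 310.3

Set Qd = Qs: 4638.3 - 8P = -1042.2 + 2.5P, so 5680.5 = 10.5P and P* = 541.
Substitute back: Q* = 4638.3 - 8(541) = 310.3.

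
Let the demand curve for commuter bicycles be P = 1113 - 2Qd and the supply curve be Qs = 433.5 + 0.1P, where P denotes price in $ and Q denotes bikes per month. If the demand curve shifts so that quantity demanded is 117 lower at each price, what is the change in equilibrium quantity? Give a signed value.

Rewriting in direct form: Qd = 556.5 - 0.5P.
Equating demand and supply, 556.5 - 0.5P = 433.5 + 0.1P gives 0.6P = 123, so P* = 205.
Substitute back: Q* = 556.5 - 0.5(205) = 454.
After the shift, demand is Qd = 439.5 - 0.5P.
Re-solving, 0.6P = 6 gives P = 10 and Q = 434.5.
ΔQ = 434.5 - 454 = -19.5.

ΔQ = -19.5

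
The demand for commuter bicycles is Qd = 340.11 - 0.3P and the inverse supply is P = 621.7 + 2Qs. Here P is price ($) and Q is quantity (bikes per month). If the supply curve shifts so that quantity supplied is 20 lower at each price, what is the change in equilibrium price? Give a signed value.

In direct form, Qs = -310.85 + 0.5P.
At equilibrium Qd = Qs, so 340.11 - 0.3P = -310.85 + 0.5P; collecting terms, 650.96 = 0.8P and P* = 813.7.
Substitute back: Q* = 340.11 - 0.3(813.7) = 96.
After the shift, supply is Qs = -330.85 + 0.5P.
Re-solving, 0.8P = 670.96 gives P = 838.7 and Q = 88.5.
ΔP = 838.7 - 813.7 = 25.

ΔP = 25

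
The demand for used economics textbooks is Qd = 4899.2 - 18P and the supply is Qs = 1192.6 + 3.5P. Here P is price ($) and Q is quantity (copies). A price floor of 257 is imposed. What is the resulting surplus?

Surplus = 1818.9

Evaluating both curves at the floor price 257 gives Qd = 273.2, Qs = 2092.1.
Surplus = Qs - Qd = 2092.1 - 273.2 = 1818.9.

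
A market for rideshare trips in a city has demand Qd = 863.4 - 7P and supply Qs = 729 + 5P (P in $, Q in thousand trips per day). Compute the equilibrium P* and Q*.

P* = 11.2, Q* = 785

Set Qd = Qs: 863.4 - 7P = 729 + 5P, so 134.4 = 12P and P* = 11.2.
From the demand curve, Q* = 863.4 - 7(11.2) = 785.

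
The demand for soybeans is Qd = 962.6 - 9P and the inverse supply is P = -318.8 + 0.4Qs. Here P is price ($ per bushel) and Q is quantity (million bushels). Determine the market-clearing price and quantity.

Solving each curve for Q: Qs = 797 + 2.5P.
Equating demand and supply, 962.6 - 9P = 797 + 2.5P gives 11.5P = 165.6, so P* = 14.4.
Plugging P* into demand: Q* = 962.6 - 9(14.4) = 833.

P* = 14.4, Q* = 833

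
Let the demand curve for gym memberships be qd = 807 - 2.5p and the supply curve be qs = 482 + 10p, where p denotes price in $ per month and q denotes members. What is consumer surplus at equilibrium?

Consumer surplus = 110112.8

Set qd = qs: 807 - 2.5p = 482 + 10p, so 325 = 12.5p and p* = 26.
Then q* = 807 - 2.5(26) = 742.
Demand choke price (qd = 0): p = 807/2.5 = 322.8. Consumer surplus = ½ × (322.8 - 26) × 742 = 110112.8.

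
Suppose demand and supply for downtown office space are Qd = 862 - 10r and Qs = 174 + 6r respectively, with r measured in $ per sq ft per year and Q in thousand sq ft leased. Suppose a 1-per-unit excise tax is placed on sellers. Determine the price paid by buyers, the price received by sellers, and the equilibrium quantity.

r_b = 43.375, r_s = 42.375, Q = 428.25

With a tax of 1 on sellers, they supply based on the net price r_s = r_b - 1, so Qs = 168 + 6r_b.
Set Qd = Qs: 862 - 10r_b = 168 + 6r_b, so 694 = 16r_b and r_b = 43.375.
Then r_s = 43.375 - 1 = 42.375 and Q = 862 - 10(43.375) = 428.25.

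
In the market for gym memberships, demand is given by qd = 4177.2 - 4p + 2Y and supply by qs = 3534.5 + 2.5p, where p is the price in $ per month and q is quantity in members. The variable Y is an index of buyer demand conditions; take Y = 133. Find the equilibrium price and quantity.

With Y = 133, demand is qd = 4443.2 - 4p.
The market clears where 4443.2 - 4p = 3534.5 + 2.5p. Rearranging, 6.5p = 908.7, hence p* = 139.8.
From the demand curve, q* = 4443.2 - 4(139.8) = 3884.

p* = 139.8, q* = 3884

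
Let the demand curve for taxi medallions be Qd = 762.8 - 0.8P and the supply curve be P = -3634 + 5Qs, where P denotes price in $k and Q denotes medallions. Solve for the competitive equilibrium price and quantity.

P* = 36, Q* = 734

Inverting to quantity form: Qs = 726.8 + 0.2P.
Equating demand and supply, 762.8 - 0.8P = 726.8 + 0.2P gives P = 36, so P* = 36.
Then Q* = 762.8 - 0.8(36) = 734.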